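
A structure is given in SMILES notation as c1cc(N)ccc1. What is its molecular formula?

C6H7N

Atom tally by fragment:
  benzene ring core → C:6 H:6
  (− 1 ring H displaced by substituents)
  + NH2 → N:1 H:2
Element totals:
  C: 6
  H: 7
  N: 1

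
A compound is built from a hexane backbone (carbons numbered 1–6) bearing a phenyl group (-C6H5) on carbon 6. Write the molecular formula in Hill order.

Atom tally by fragment:
  CH3 → C:1 H:3
  CH2 → C:1 H:2
  CH2 → C:1 H:2
  CH2 → C:1 H:2
  CH2 → C:1 H:2
  CH2C6H5 → C:7 H:7
Element totals:
  C: 12
  H: 18

C12H18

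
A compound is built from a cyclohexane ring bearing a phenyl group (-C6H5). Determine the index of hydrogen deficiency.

Atom tally by fragment:
  cyclohexane ring core → C:6 H:12
  (− 1 ring H displaced by substituents)
  + C6H5 → C:6 H:5
Element totals:
  C: 12
  H: 16
Molecular formula: C12H16.
DoU = (2C + 2 + N − H − X) / 2 = (2·12 + 2 + 0 − 16 − 0) / 2 = 5.

5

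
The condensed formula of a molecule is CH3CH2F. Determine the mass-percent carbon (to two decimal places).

49.98%

Atom tally by fragment:
  CH3 → C:1 H:3
  CH2F → C:1 H:2 F:1
Element totals:
  C: 2
  H: 5
  F: 1
Molecular formula: C2H5F.
Molar mass = 48.060 g/mol.
Mass from C: 2 × 12.011 = 24.022 g/mol.
%C = 24.022 / 48.060 × 100 = 49.98%.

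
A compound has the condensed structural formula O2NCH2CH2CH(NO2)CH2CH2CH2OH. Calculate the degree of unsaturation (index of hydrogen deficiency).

2

Element totals:
  C: 6
  H: 12
  N: 2
  O: 5
Molecular formula: C6H12N2O5.
DoU = (2C + 2 + N − H − X) / 2 = (2·6 + 2 + 2 − 12 − 0) / 2 = 2.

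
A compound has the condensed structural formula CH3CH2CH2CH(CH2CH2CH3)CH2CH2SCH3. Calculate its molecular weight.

Element totals:
  C: 10
  H: 22
  S: 1
Molecular formula: C10H22S.
  M = 10(12.011) + 22(1.008) + 32.06
    = 120.110 + 22.176 + 32.060 = 174.346

174.35 g/mol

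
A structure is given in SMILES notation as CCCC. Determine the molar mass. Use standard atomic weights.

58.12 g/mol

Atom tally by fragment:
  CH3 → C:1 H:3
  CH2 → C:1 H:2
  CH2 → C:1 H:2
  CH3 → C:1 H:3
Element totals:
  C: 4
  H: 10
Molecular formula: C4H10.
  M = 4(12.011) + 10(1.008)
    = 48.044 + 10.080 = 58.124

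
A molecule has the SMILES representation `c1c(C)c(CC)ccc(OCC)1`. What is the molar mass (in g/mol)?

Atom tally by fragment:
  benzene ring core → C:6 H:6
  (− 3 ring H displaced by substituents)
  + CH3 → C:1 H:3
  + C2H5 → C:2 H:5
  + OC2H5 → C:2 H:5 O:1
Element totals:
  C: 11
  H: 16
  O: 1
Molecular formula: C11H16O.
  M = 11(12.011) + 16(1.008) + 15.999
    = 132.121 + 16.128 + 15.999 = 164.248

164.25 g/mol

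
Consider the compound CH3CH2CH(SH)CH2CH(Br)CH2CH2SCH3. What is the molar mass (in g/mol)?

257.25 g/mol

Atom tally by fragment:
  CH3 → C:1 H:3
  CH2 → C:1 H:2
  CH(SH) → C:1 H:2 S:1
  CH2 → C:1 H:2
  CH(Br) → C:1 H:1 Br:1
  CH2 → C:1 H:2
  CH2SCH3 → C:2 H:5 S:1
Element totals:
  C: 8
  H: 17
  Br: 1
  S: 2
Molecular formula: C8H17BrS2.
  M = 8(12.011) + 17(1.008) + 79.904 + 2(32.06)
    = 96.088 + 17.136 + 79.904 + 64.120 = 257.248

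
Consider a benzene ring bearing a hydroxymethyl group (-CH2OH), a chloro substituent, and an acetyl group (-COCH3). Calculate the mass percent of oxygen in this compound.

17.33%

Atom tally by fragment:
  benzene ring core → C:6 H:6
  (− 3 ring H displaced by substituents)
  + CH2OH → C:1 H:3 O:1
  + Cl → Cl:1
  + COCH3 → C:2 H:3 O:1
Element totals:
  C: 9
  H: 9
  Cl: 1
  O: 2
Molecular formula: C9H9ClO2.
Molar mass = 184.619 g/mol.
Mass from O: 2 × 15.999 = 31.998 g/mol.
%O = 31.998 / 184.619 × 100 = 17.33%.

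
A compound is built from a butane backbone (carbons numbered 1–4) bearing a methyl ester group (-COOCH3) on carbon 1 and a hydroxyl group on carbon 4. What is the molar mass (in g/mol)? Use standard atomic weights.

132.16 g/mol

Atom tally by fragment:
  CH3OOCCH2 → C:3 H:5 O:2
  CH2 → C:1 H:2
  CH2 → C:1 H:2
  CH2OH → C:1 H:3 O:1
Element totals:
  C: 6
  H: 12
  O: 3
Molecular formula: C6H12O3.
  M = 6(12.011) + 12(1.008) + 3(15.999)
    = 72.066 + 12.096 + 47.997 = 132.159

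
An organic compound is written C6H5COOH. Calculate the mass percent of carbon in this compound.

Atom tally by fragment:
  benzene ring core → C:6 H:6
  (− 1 ring H displaced by substituents)
  + COOH → C:1 H:1 O:2
Element totals:
  C: 7
  H: 6
  O: 2
Molecular formula: C7H6O2.
Molar mass = 122.123 g/mol.
Mass from C: 7 × 12.011 = 84.077 g/mol.
%C = 84.077 / 122.123 × 100 = 68.85%.

68.85%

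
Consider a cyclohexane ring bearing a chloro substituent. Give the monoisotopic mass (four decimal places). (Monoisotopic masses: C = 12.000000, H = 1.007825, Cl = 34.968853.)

118.0549

Atom tally by fragment:
  cyclohexane ring core → C:6 H:12
  (− 1 ring H displaced by substituents)
  + Cl → Cl:1
Element totals:
  C: 6
  H: 11
  Cl: 1
Molecular formula: C6H11Cl.
  M = 6(12.0) + 11(1.007825) + 34.968853
    = 72.000000 + 11.086075 + 34.968853 = 118.054928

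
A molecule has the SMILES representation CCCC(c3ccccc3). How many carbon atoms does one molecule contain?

10

Atom tally by fragment:
  CH3 → C:1 H:3
  CH2 → C:1 H:2
  CH2 → C:1 H:2
  CH2C6H5 → C:7 H:7
Element totals:
  C: 10
  H: 14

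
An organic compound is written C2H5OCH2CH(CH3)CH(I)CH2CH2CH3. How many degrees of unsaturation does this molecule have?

Atom tally by fragment:
  C2H5OCH2 → C:3 H:7 O:1
  CH(CH3) → C:2 H:4
  CH(I) → C:1 H:1 I:1
  CH2 → C:1 H:2
  CH2 → C:1 H:2
  CH3 → C:1 H:3
Element totals:
  C: 9
  H: 19
  I: 1
  O: 1
Molecular formula: C9H19IO.
DoU = (2C + 2 + N − H − X) / 2 = (2·9 + 2 + 0 − 19 − 1) / 2 = 0.

0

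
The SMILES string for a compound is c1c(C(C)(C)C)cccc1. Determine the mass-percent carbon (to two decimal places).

89.49%

Atom tally by fragment:
  benzene ring core → C:6 H:6
  (− 1 ring H displaced by substituents)
  + C(CH3)3 → C:4 H:9
Element totals:
  C: 10
  H: 14
Molecular formula: C10H14.
Molar mass = 134.222 g/mol.
Mass from C: 10 × 12.011 = 120.110 g/mol.
%C = 120.110 / 134.222 × 100 = 89.49%.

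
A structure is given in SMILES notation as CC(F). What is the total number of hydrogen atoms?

5

Atom tally by fragment:
  CH3 → C:1 H:3
  CH2F → C:1 H:2 F:1
Element totals:
  C: 2
  H: 5
  F: 1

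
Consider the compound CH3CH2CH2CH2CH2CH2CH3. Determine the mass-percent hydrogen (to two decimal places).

Atom tally by fragment:
  CH3 → C:1 H:3
  CH2 → C:1 H:2
  CH2 → C:1 H:2
  CH2 → C:1 H:2
  CH2 → C:1 H:2
  CH2 → C:1 H:2
  CH3 → C:1 H:3
Element totals:
  C: 7
  H: 16
Molecular formula: C7H16.
Molar mass = 100.205 g/mol.
Mass from H: 16 × 1.008 = 16.128 g/mol.
%H = 16.128 / 100.205 × 100 = 16.10%.

16.10%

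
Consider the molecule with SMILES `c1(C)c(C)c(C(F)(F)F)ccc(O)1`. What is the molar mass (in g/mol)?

Atom tally by fragment:
  benzene ring core → C:6 H:6
  (− 4 ring H displaced by substituents)
  + CH3 → C:1 H:3
  + CH3 → C:1 H:3
  + CF3 → C:1 F:3
  + OH → O:1 H:1
Element totals:
  C: 9
  H: 9
  F: 3
  O: 1
Molecular formula: C9H9F3O.
  M = 9(12.011) + 9(1.008) + 3(18.998) + 15.999
    = 108.099 + 9.072 + 56.994 + 15.999 = 190.164

190.16 g/mol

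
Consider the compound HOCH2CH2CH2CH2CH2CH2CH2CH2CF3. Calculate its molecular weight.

Atom tally by fragment:
  HOCH2CH2 → C:2 H:5 O:1
  CH2 → C:1 H:2
  CH2 → C:1 H:2
  CH2 → C:1 H:2
  CH2 → C:1 H:2
  CH2 → C:1 H:2
  CH2CF3 → C:2 H:2 F:3
Element totals:
  C: 9
  H: 17
  F: 3
  O: 1
Molecular formula: C9H17F3O.
  M = 9(12.011) + 17(1.008) + 3(18.998) + 15.999
    = 108.099 + 17.136 + 56.994 + 15.999 = 198.228

198.23 g/mol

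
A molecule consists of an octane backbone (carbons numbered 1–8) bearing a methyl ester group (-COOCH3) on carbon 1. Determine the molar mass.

Atom tally by fragment:
  CH3OOCCH2 → C:3 H:5 O:2
  CH2 → C:1 H:2
  CH2 → C:1 H:2
  CH2 → C:1 H:2
  CH2 → C:1 H:2
  CH2 → C:1 H:2
  CH2 → C:1 H:2
  CH3 → C:1 H:3
Element totals:
  C: 10
  H: 20
  O: 2
Molecular formula: C10H20O2.
  M = 10(12.011) + 20(1.008) + 2(15.999)
    = 120.110 + 20.160 + 31.998 = 172.268

172.27 g/mol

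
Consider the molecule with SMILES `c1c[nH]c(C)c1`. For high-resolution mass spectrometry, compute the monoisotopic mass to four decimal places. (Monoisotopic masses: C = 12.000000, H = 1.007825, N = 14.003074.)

81.0578

Atom tally by fragment:
  pyrrole ring core → C:4 H:5 N:1
  (− 1 ring H displaced by substituents)
  + CH3 → C:1 H:3
Element totals:
  C: 5
  H: 7
  N: 1
Molecular formula: C5H7N.
  M = 5(12.0) + 7(1.007825) + 14.003074
    = 60.000000 + 7.054775 + 14.003074 = 81.057849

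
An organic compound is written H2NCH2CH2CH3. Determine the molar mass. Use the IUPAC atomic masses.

59.11 g/mol

Element totals:
  C: 3
  H: 9
  N: 1
Molecular formula: C3H9N.
  M = 3(12.011) + 9(1.008) + 14.007
    = 36.033 + 9.072 + 14.007 = 59.112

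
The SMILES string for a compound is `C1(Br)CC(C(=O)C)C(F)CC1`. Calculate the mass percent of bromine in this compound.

Atom tally by fragment:
  cyclohexane ring core → C:6 H:12
  (− 3 ring H displaced by substituents)
  + Br → Br:1
  + COCH3 → C:2 H:3 O:1
  + F → F:1
Element totals:
  C: 8
  H: 12
  Br: 1
  F: 1
  O: 1
Molecular formula: C8H12BrFO.
Molar mass = 223.085 g/mol.
Mass from Br: 1 × 79.904 = 79.904 g/mol.
%Br = 79.904 / 223.085 × 100 = 35.82%.

35.82%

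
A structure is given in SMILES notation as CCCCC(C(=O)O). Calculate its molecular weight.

116.16 g/mol

Atom tally by fragment:
  CH3 → C:1 H:3
  CH2 → C:1 H:2
  CH2 → C:1 H:2
  CH2 → C:1 H:2
  CH2COOH → C:2 H:3 O:2
Element totals:
  C: 6
  H: 12
  O: 2
Molecular formula: C6H12O2.
  M = 6(12.011) + 12(1.008) + 2(15.999)
    = 72.066 + 12.096 + 31.998 = 116.160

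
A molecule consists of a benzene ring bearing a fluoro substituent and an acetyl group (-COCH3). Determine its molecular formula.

Atom tally by fragment:
  benzene ring core → C:6 H:6
  (− 2 ring H displaced by substituents)
  + F → F:1
  + COCH3 → C:2 H:3 O:1
Element totals:
  C: 8
  H: 7
  F: 1
  O: 1

C8H7FO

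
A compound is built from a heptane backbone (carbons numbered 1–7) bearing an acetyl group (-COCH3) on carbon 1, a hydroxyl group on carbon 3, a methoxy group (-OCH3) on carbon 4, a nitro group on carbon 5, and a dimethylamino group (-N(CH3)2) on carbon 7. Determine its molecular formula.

Atom tally by fragment:
  CH3COCH2 → C:3 H:5 O:1
  CH2 → C:1 H:2
  CH(OH) → C:1 H:2 O:1
  CH(OCH3) → C:2 H:4 O:1
  CH(NO2) → C:1 H:1 N:1 O:2
  CH2 → C:1 H:2
  CH2N(CH3)2 → C:3 H:8 N:1
Element totals:
  C: 12
  H: 24
  N: 2
  O: 5

C12H24N2O5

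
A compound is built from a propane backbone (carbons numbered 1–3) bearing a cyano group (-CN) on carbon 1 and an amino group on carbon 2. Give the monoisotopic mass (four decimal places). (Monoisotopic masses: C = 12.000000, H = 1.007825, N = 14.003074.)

Atom tally by fragment:
  NCCH2 → C:2 H:2 N:1
  CH(NH2) → C:1 H:3 N:1
  CH3 → C:1 H:3
Element totals:
  C: 4
  H: 8
  N: 2
Molecular formula: C4H8N2.
  M = 4(12.0) + 8(1.007825) + 2(14.003074)
    = 48.000000 + 8.062600 + 28.006148 = 84.068748

84.0687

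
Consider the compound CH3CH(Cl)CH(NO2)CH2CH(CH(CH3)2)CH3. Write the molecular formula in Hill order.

C9H18ClNO2

Element totals:
  C: 9
  H: 18
  Cl: 1
  N: 1
  O: 2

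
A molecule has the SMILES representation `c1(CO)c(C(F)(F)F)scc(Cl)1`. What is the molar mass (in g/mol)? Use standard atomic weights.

216.60 g/mol

Atom tally by fragment:
  thiophene ring core → C:4 H:4 S:1
  (− 3 ring H displaced by substituents)
  + CH2OH → C:1 H:3 O:1
  + CF3 → C:1 F:3
  + Cl → Cl:1
Element totals:
  C: 6
  H: 4
  Cl: 1
  F: 3
  O: 1
  S: 1
Molecular formula: C6H4ClF3OS.
  M = 6(12.011) + 4(1.008) + 35.45 + 3(18.998) + 15.999 + 32.06
    = 72.066 + 4.032 + 35.450 + 56.994 + 15.999 + 32.060 = 216.601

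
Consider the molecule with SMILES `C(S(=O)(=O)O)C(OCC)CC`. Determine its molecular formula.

C6H14O4S

Atom tally by fragment:
  HO3SCH2 → C:1 H:3 S:1 O:3
  CH(OC2H5) → C:3 H:6 O:1
  CH2 → C:1 H:2
  CH3 → C:1 H:3
Element totals:
  C: 6
  H: 14
  O: 4
  S: 1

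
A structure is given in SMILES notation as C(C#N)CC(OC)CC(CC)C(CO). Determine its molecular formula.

C11H21NO2

Atom tally by fragment:
  NCCH2 → C:2 H:2 N:1
  CH2 → C:1 H:2
  CH(OCH3) → C:2 H:4 O:1
  CH2 → C:1 H:2
  CH(C2H5) → C:3 H:6
  CH2CH2OH → C:2 H:5 O:1
Element totals:
  C: 11
  H: 21
  N: 1
  O: 2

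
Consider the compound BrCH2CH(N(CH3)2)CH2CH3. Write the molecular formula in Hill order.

Atom tally by fragment:
  BrCH2 → C:1 H:2 Br:1
  CH(N(CH3)2) → C:3 H:7 N:1
  CH2 → C:1 H:2
  CH3 → C:1 H:3
Element totals:
  C: 6
  H: 14
  Br: 1
  N: 1

C6H14BrN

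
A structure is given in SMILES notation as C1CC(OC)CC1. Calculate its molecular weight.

Atom tally by fragment:
  cyclopentane ring core → C:5 H:10
  (− 1 ring H displaced by substituents)
  + OCH3 → C:1 H:3 O:1
Element totals:
  C: 6
  H: 12
  O: 1
Molecular formula: C6H12O.
  M = 6(12.011) + 12(1.008) + 15.999
    = 72.066 + 12.096 + 15.999 = 100.161

100.16 g/mol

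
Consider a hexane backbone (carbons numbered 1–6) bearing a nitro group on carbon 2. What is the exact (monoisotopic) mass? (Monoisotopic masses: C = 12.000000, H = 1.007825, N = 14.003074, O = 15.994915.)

131.0946

Atom tally by fragment:
  CH3 → C:1 H:3
  CH(NO2) → C:1 H:1 N:1 O:2
  CH2 → C:1 H:2
  CH2 → C:1 H:2
  CH2 → C:1 H:2
  CH3 → C:1 H:3
Element totals:
  C: 6
  H: 13
  N: 1
  O: 2
Molecular formula: C6H13NO2.
  M = 6(12.0) + 13(1.007825) + 14.003074 + 2(15.994915)
    = 72.000000 + 13.101725 + 14.003074 + 31.989830 = 131.094629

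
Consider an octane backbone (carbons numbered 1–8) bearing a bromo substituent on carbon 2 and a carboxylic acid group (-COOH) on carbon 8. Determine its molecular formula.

Atom tally by fragment:
  CH3 → C:1 H:3
  CH(Br) → C:1 H:1 Br:1
  CH2 → C:1 H:2
  CH2 → C:1 H:2
  CH2 → C:1 H:2
  CH2 → C:1 H:2
  CH2 → C:1 H:2
  CH2COOH → C:2 H:3 O:2
Element totals:
  C: 9
  H: 17
  Br: 1
  O: 2

C9H17BrO2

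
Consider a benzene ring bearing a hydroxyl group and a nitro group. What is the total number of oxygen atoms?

Atom tally by fragment:
  benzene ring core → C:6 H:6
  (− 2 ring H displaced by substituents)
  + OH → O:1 H:1
  + NO2 → N:1 O:2
Element totals:
  C: 6
  H: 5
  N: 1
  O: 3

3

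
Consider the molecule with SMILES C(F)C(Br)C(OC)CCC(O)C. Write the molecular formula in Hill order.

Atom tally by fragment:
  FCH2 → C:1 H:2 F:1
  CH(Br) → C:1 H:1 Br:1
  CH(OCH3) → C:2 H:4 O:1
  CH2 → C:1 H:2
  CH2 → C:1 H:2
  CH(OH) → C:1 H:2 O:1
  CH3 → C:1 H:3
Element totals:
  C: 8
  H: 16
  Br: 1
  F: 1
  O: 2

C8H16BrFO2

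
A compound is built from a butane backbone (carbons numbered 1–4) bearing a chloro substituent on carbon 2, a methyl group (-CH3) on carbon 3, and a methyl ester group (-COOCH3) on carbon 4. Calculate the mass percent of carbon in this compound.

51.07%

Atom tally by fragment:
  CH3 → C:1 H:3
  CH(Cl) → C:1 H:1 Cl:1
  CH(CH3) → C:2 H:4
  CH2COOCH3 → C:3 H:5 O:2
Element totals:
  C: 7
  H: 13
  Cl: 1
  O: 2
Molecular formula: C7H13ClO2.
Molar mass = 164.629 g/mol.
Mass from C: 7 × 12.011 = 84.077 g/mol.
%C = 84.077 / 164.629 × 100 = 51.07%.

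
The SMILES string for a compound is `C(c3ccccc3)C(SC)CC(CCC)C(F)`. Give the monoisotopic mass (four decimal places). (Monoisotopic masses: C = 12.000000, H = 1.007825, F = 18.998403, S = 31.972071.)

254.1504

Atom tally by fragment:
  C6H5CH2 → C:7 H:7
  CH(SCH3) → C:2 H:4 S:1
  CH2 → C:1 H:2
  CH(CH2CH2CH3) → C:4 H:8
  CH2F → C:1 H:2 F:1
Element totals:
  C: 15
  H: 23
  F: 1
  S: 1
Molecular formula: C15H23FS.
  M = 15(12.0) + 23(1.007825) + 18.998403 + 31.972071
    = 180.000000 + 23.179975 + 18.998403 + 31.972071 = 254.150449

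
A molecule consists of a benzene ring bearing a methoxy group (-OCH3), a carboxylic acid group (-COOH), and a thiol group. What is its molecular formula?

C8H8O3S

Atom tally by fragment:
  benzene ring core → C:6 H:6
  (− 3 ring H displaced by substituents)
  + OCH3 → C:1 H:3 O:1
  + COOH → C:1 H:1 O:2
  + SH → S:1 H:1
Element totals:
  C: 8
  H: 8
  O: 3
  S: 1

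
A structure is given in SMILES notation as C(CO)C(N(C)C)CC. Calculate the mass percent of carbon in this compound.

Atom tally by fragment:
  HOCH2CH2 → C:2 H:5 O:1
  CH(N(CH3)2) → C:3 H:7 N:1
  CH2 → C:1 H:2
  CH3 → C:1 H:3
Element totals:
  C: 7
  H: 17
  N: 1
  O: 1
Molecular formula: C7H17NO.
Molar mass = 131.219 g/mol.
Mass from C: 7 × 12.011 = 84.077 g/mol.
%C = 84.077 / 131.219 × 100 = 64.07%.

64.07%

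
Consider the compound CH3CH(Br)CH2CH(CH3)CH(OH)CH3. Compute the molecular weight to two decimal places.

Element totals:
  C: 7
  H: 15
  Br: 1
  O: 1
Molecular formula: C7H15BrO.
  M = 7(12.011) + 15(1.008) + 79.904 + 15.999
    = 84.077 + 15.120 + 79.904 + 15.999 = 195.100

195.10 g/mol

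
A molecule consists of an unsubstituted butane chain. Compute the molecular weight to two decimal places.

58.12 g/mol

Atom tally by fragment:
  CH3 → C:1 H:3
  CH2 → C:1 H:2
  CH2 → C:1 H:2
  CH3 → C:1 H:3
Element totals:
  C: 4
  H: 10
Molecular formula: C4H10.
  M = 4(12.011) + 10(1.008)
    = 48.044 + 10.080 = 58.124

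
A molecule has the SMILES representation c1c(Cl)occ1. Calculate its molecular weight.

102.52 g/mol

Atom tally by fragment:
  furan ring core → C:4 H:4 O:1
  (− 1 ring H displaced by substituents)
  + Cl → Cl:1
Element totals:
  C: 4
  H: 3
  Cl: 1
  O: 1
Molecular formula: C4H3ClO.
  M = 4(12.011) + 3(1.008) + 35.45 + 15.999
    = 48.044 + 3.024 + 35.450 + 15.999 = 102.517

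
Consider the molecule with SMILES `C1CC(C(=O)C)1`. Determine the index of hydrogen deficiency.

Atom tally by fragment:
  cyclopropane ring core → C:3 H:6
  (− 1 ring H displaced by substituents)
  + COCH3 → C:2 H:3 O:1
Element totals:
  C: 5
  H: 8
  O: 1
Molecular formula: C5H8O.
DoU = (2C + 2 + N − H − X) / 2 = (2·5 + 2 + 0 − 8 − 0) / 2 = 2.

2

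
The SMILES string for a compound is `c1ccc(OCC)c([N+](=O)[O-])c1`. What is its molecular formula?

C8H9NO3

Atom tally by fragment:
  benzene ring core → C:6 H:6
  (− 2 ring H displaced by substituents)
  + OC2H5 → C:2 H:5 O:1
  + NO2 → N:1 O:2
Element totals:
  C: 8
  H: 9
  N: 1
  O: 3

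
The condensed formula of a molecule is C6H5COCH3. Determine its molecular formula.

Atom tally by fragment:
  benzene ring core → C:6 H:6
  (− 1 ring H displaced by substituents)
  + COCH3 → C:2 H:3 O:1
Element totals:
  C: 8
  H: 8
  O: 1

C8H8O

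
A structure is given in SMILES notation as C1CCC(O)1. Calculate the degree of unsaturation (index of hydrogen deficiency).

Atom tally by fragment:
  cyclobutane ring core → C:4 H:8
  (− 1 ring H displaced by substituents)
  + OH → O:1 H:1
Element totals:
  C: 4
  H: 8
  O: 1
Molecular formula: C4H8O.
DoU = (2C + 2 + N − H − X) / 2 = (2·4 + 2 + 0 − 8 − 0) / 2 = 1.

1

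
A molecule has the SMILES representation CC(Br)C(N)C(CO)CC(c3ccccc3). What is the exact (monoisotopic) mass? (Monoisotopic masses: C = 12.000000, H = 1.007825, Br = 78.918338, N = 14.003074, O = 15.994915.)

Atom tally by fragment:
  CH3 → C:1 H:3
  CH(Br) → C:1 H:1 Br:1
  CH(NH2) → C:1 H:3 N:1
  CH(CH2OH) → C:2 H:4 O:1
  CH2 → C:1 H:2
  CH2C6H5 → C:7 H:7
Element totals:
  C: 13
  H: 20
  Br: 1
  N: 1
  O: 1
Molecular formula: C13H20BrNO.
  M = 13(12.0) + 20(1.007825) + 78.918338 + 14.003074 + 15.994915
    = 156.000000 + 20.156500 + 78.918338 + 14.003074 + 15.994915 = 285.072827

285.0728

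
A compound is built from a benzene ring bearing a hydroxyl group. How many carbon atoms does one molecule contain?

6

Atom tally by fragment:
  benzene ring core → C:6 H:6
  (− 1 ring H displaced by substituents)
  + OH → O:1 H:1
Element totals:
  C: 6
  H: 6
  O: 1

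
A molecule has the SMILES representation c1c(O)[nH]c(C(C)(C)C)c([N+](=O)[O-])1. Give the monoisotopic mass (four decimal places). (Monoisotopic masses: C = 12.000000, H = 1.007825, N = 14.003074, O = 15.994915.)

Atom tally by fragment:
  pyrrole ring core → C:4 H:5 N:1
  (− 3 ring H displaced by substituents)
  + OH → O:1 H:1
  + C(CH3)3 → C:4 H:9
  + NO2 → N:1 O:2
Element totals:
  C: 8
  H: 12
  N: 2
  O: 3
Molecular formula: C8H12N2O3.
  M = 8(12.0) + 12(1.007825) + 2(14.003074) + 3(15.994915)
    = 96.000000 + 12.093900 + 28.006148 + 47.984745 = 184.084793

184.0848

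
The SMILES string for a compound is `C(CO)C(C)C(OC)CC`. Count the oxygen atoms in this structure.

Atom tally by fragment:
  HOCH2CH2 → C:2 H:5 O:1
  CH(CH3) → C:2 H:4
  CH(OCH3) → C:2 H:4 O:1
  CH2 → C:1 H:2
  CH3 → C:1 H:3
Element totals:
  C: 8
  H: 18
  O: 2

2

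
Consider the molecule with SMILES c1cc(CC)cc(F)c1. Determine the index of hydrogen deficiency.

Atom tally by fragment:
  benzene ring core → C:6 H:6
  (− 2 ring H displaced by substituents)
  + C2H5 → C:2 H:5
  + F → F:1
Element totals:
  C: 8
  H: 9
  F: 1
Molecular formula: C8H9F.
DoU = (2C + 2 + N − H − X) / 2 = (2·8 + 2 + 0 − 9 − 1) / 2 = 4.

4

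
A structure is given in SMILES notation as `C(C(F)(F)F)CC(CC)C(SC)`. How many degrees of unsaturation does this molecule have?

0

Atom tally by fragment:
  F3CCH2 → C:2 H:2 F:3
  CH2 → C:1 H:2
  CH(C2H5) → C:3 H:6
  CH2SCH3 → C:2 H:5 S:1
Element totals:
  C: 8
  H: 15
  F: 3
  S: 1
Molecular formula: C8H15F3S.
DoU = (2C + 2 + N − H − X) / 2 = (2·8 + 2 + 0 − 15 − 3) / 2 = 0.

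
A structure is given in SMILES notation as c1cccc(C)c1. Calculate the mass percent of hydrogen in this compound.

Atom tally by fragment:
  benzene ring core → C:6 H:6
  (− 1 ring H displaced by substituents)
  + CH3 → C:1 H:3
Element totals:
  C: 7
  H: 8
Molecular formula: C7H8.
Molar mass = 92.141 g/mol.
Mass from H: 8 × 1.008 = 8.064 g/mol.
%H = 8.064 / 92.141 × 100 = 8.75%.

8.75%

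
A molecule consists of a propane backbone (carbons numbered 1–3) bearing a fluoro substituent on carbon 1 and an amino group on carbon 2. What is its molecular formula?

Atom tally by fragment:
  FCH2 → C:1 H:2 F:1
  CH(NH2) → C:1 H:3 N:1
  CH3 → C:1 H:3
Element totals:
  C: 3
  H: 8
  F: 1
  N: 1

C3H8FN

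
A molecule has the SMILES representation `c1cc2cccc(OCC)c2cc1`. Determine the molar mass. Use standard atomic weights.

Atom tally by fragment:
  naphthalene ring system core → C:10 H:8
  (− 1 ring H displaced by substituents)
  + OC2H5 → C:2 H:5 O:1
Element totals:
  C: 12
  H: 12
  O: 1
Molecular formula: C12H12O.
  M = 12(12.011) + 12(1.008) + 15.999
    = 144.132 + 12.096 + 15.999 = 172.227

172.23 g/mol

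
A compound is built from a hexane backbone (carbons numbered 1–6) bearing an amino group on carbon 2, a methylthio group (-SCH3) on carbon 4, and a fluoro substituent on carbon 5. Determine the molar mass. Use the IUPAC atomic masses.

Atom tally by fragment:
  CH3 → C:1 H:3
  CH(NH2) → C:1 H:3 N:1
  CH2 → C:1 H:2
  CH(SCH3) → C:2 H:4 S:1
  CH(F) → C:1 H:1 F:1
  CH3 → C:1 H:3
Element totals:
  C: 7
  H: 16
  F: 1
  N: 1
  S: 1
Molecular formula: C7H16FNS.
  M = 7(12.011) + 16(1.008) + 18.998 + 14.007 + 32.06
    = 84.077 + 16.128 + 18.998 + 14.007 + 32.060 = 165.270

165.27 g/mol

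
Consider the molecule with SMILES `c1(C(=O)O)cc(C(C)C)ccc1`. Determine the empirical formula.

C5H6O

Atom tally by fragment:
  benzene ring core → C:6 H:6
  (− 2 ring H displaced by substituents)
  + COOH → C:1 H:1 O:2
  + CH(CH3)2 → C:3 H:7
Element totals:
  C: 10
  H: 12
  O: 2
Molecular formula: C10H12O2.
gcd of subscripts = 2; dividing each by 2:
  C: 10/2 = 5
  H: 12/2 = 6
  O: 2/2 = 1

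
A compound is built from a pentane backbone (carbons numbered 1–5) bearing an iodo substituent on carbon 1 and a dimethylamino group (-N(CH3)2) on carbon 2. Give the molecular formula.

C7H16IN

Atom tally by fragment:
  ICH2 → C:1 H:2 I:1
  CH(N(CH3)2) → C:3 H:7 N:1
  CH2 → C:1 H:2
  CH2 → C:1 H:2
  CH3 → C:1 H:3
Element totals:
  C: 7
  H: 16
  I: 1
  N: 1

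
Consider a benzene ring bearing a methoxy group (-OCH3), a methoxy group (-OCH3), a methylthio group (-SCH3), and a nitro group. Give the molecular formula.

C9H11NO4S

Atom tally by fragment:
  benzene ring core → C:6 H:6
  (− 4 ring H displaced by substituents)
  + OCH3 → C:1 H:3 O:1
  + OCH3 → C:1 H:3 O:1
  + SCH3 → C:1 H:3 S:1
  + NO2 → N:1 O:2
Element totals:
  C: 9
  H: 11
  N: 1
  O: 4
  S: 1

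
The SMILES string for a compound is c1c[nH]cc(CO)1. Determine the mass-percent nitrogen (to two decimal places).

14.42%

Atom tally by fragment:
  pyrrole ring core → C:4 H:5 N:1
  (− 1 ring H displaced by substituents)
  + CH2OH → C:1 H:3 O:1
Element totals:
  C: 5
  H: 7
  N: 1
  O: 1
Molecular formula: C5H7NO.
Molar mass = 97.117 g/mol.
Mass from N: 1 × 14.007 = 14.007 g/mol.
%N = 14.007 / 97.117 × 100 = 14.42%.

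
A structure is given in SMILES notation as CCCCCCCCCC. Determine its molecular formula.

Atom tally by fragment:
  CH3 → C:1 H:3
  CH2 → C:1 H:2
  CH2 → C:1 H:2
  CH2 → C:1 H:2
  CH2 → C:1 H:2
  CH2 → C:1 H:2
  CH2 → C:1 H:2
  CH2 → C:1 H:2
  CH2 → C:1 H:2
  CH3 → C:1 H:3
Element totals:
  C: 10
  H: 22

C10H22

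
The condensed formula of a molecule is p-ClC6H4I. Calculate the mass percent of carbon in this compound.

Atom tally by fragment:
  benzene ring core → C:6 H:6
  (− 2 ring H displaced by substituents)
  + Cl → Cl:1
  + I → I:1
Element totals:
  C: 6
  H: 4
  Cl: 1
  I: 1
Molecular formula: C6H4ClI.
Molar mass = 238.452 g/mol.
Mass from C: 6 × 12.011 = 72.066 g/mol.
%C = 72.066 / 238.452 × 100 = 30.22%.

30.22%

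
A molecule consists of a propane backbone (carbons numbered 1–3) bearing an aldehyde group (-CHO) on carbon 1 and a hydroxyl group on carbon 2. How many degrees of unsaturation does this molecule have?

1

Atom tally by fragment:
  OHCCH2 → C:2 H:3 O:1
  CH(OH) → C:1 H:2 O:1
  CH3 → C:1 H:3
Element totals:
  C: 4
  H: 8
  O: 2
Molecular formula: C4H8O2.
DoU = (2C + 2 + N − H − X) / 2 = (2·4 + 2 + 0 − 8 − 0) / 2 = 1.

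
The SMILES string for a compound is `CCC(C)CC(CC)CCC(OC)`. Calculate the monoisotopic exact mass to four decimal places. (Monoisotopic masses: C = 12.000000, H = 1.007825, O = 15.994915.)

186.1984

Atom tally by fragment:
  CH3 → C:1 H:3
  CH2 → C:1 H:2
  CH(CH3) → C:2 H:4
  CH2 → C:1 H:2
  CH(C2H5) → C:3 H:6
  CH2 → C:1 H:2
  CH2 → C:1 H:2
  CH2OCH3 → C:2 H:5 O:1
Element totals:
  C: 12
  H: 26
  O: 1
Molecular formula: C12H26O.
  M = 12(12.0) + 26(1.007825) + 15.994915
    = 144.000000 + 26.203450 + 15.994915 = 186.198365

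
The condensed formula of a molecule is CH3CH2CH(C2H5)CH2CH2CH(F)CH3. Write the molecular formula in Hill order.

Atom tally by fragment:
  CH3 → C:1 H:3
  CH2 → C:1 H:2
  CH(C2H5) → C:3 H:6
  CH2 → C:1 H:2
  CH2 → C:1 H:2
  CH(F) → C:1 H:1 F:1
  CH3 → C:1 H:3
Element totals:
  C: 9
  H: 19
  F: 1

C9H19F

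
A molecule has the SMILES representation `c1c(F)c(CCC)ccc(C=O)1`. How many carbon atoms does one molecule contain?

Atom tally by fragment:
  benzene ring core → C:6 H:6
  (− 3 ring H displaced by substituents)
  + F → F:1
  + CH2CH2CH3 → C:3 H:7
  + CHO → C:1 H:1 O:1
Element totals:
  C: 10
  H: 11
  F: 1
  O: 1

10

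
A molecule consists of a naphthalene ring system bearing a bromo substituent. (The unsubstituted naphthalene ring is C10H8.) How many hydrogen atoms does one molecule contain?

7

Atom tally by fragment:
  naphthalene ring system core → C:10 H:8
  (− 1 ring H displaced by substituents)
  + Br → Br:1
Element totals:
  C: 10
  H: 7
  Br: 1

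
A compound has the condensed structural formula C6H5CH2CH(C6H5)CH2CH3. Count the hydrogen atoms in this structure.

18

Element totals:
  C: 16
  H: 18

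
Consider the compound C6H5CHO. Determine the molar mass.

Atom tally by fragment:
  benzene ring core → C:6 H:6
  (− 1 ring H displaced by substituents)
  + CHO → C:1 H:1 O:1
Element totals:
  C: 7
  H: 6
  O: 1
Molecular formula: C7H6O.
  M = 7(12.011) + 6(1.008) + 15.999
    = 84.077 + 6.048 + 15.999 = 106.124

106.12 g/mol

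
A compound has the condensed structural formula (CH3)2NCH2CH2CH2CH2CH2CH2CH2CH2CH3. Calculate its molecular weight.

Atom tally by fragment:
  (CH3)2NCH2 → C:3 H:8 N:1
  CH2 → C:1 H:2
  CH2 → C:1 H:2
  CH2 → C:1 H:2
  CH2 → C:1 H:2
  CH2 → C:1 H:2
  CH2 → C:1 H:2
  CH2 → C:1 H:2
  CH3 → C:1 H:3
Element totals:
  C: 11
  H: 25
  N: 1
Molecular formula: C11H25N.
  M = 11(12.011) + 25(1.008) + 14.007
    = 132.121 + 25.200 + 14.007 = 171.328

171.33 g/mol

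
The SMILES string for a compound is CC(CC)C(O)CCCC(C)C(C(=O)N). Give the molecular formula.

Atom tally by fragment:
  CH3 → C:1 H:3
  CH(C2H5) → C:3 H:6
  CH(OH) → C:1 H:2 O:1
  CH2 → C:1 H:2
  CH2 → C:1 H:2
  CH2 → C:1 H:2
  CH(CH3) → C:2 H:4
  CH2CONH2 → C:2 H:4 O:1 N:1
Element totals:
  C: 12
  H: 25
  N: 1
  O: 2

C12H25NO2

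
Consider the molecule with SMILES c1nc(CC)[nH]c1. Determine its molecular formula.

C5H8N2

Atom tally by fragment:
  imidazole ring core → C:3 H:4 N:2
  (− 1 ring H displaced by substituents)
  + C2H5 → C:2 H:5
Element totals:
  C: 5
  H: 8
  N: 2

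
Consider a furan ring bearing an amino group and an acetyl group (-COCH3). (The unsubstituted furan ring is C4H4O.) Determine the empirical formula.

C6H7NO2

Atom tally by fragment:
  furan ring core → C:4 H:4 O:1
  (− 2 ring H displaced by substituents)
  + NH2 → N:1 H:2
  + COCH3 → C:2 H:3 O:1
Element totals:
  C: 6
  H: 7
  N: 1
  O: 2
Molecular formula: C6H7NO2.
gcd of subscripts (6, 7, 1, 2) = 1, so the empirical formula equals the molecular formula.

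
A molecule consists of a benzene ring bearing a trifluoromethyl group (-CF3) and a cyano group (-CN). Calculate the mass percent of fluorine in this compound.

33.31%

Atom tally by fragment:
  benzene ring core → C:6 H:6
  (− 2 ring H displaced by substituents)
  + CF3 → C:1 F:3
  + CN → C:1 N:1
Element totals:
  C: 8
  H: 4
  F: 3
  N: 1
Molecular formula: C8H4F3N.
Molar mass = 171.121 g/mol.
Mass from F: 3 × 18.998 = 56.994 g/mol.
%F = 56.994 / 171.121 × 100 = 33.31%.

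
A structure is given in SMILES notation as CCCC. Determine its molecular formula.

Atom tally by fragment:
  CH3 → C:1 H:3
  CH2 → C:1 H:2
  CH2 → C:1 H:2
  CH3 → C:1 H:3
Element totals:
  C: 4
  H: 10

C4H10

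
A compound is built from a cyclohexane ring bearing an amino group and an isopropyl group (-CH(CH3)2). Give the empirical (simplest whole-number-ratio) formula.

C9H19N

Atom tally by fragment:
  cyclohexane ring core → C:6 H:12
  (− 2 ring H displaced by substituents)
  + NH2 → N:1 H:2
  + CH(CH3)2 → C:3 H:7
Element totals:
  C: 9
  H: 19
  N: 1
Molecular formula: C9H19N.
gcd of subscripts (9, 19, 1) = 1, so the empirical formula equals the molecular formula.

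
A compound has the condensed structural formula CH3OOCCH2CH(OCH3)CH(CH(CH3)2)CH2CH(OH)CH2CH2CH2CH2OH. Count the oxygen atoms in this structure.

Element totals:
  C: 15
  H: 30
  O: 5

5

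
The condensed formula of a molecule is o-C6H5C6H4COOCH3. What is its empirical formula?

C7H6O

Atom tally by fragment:
  benzene ring core → C:6 H:6
  (− 2 ring H displaced by substituents)
  + C6H5 → C:6 H:5
  + COOCH3 → C:2 H:3 O:2
Element totals:
  C: 14
  H: 12
  O: 2
Molecular formula: C14H12O2.
gcd of subscripts = 2; dividing each by 2:
  C: 14/2 = 7
  H: 12/2 = 6
  O: 2/2 = 1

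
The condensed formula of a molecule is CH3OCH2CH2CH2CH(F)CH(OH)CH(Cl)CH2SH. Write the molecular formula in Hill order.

Atom tally by fragment:
  CH3OCH2 → C:2 H:5 O:1
  CH2 → C:1 H:2
  CH2 → C:1 H:2
  CH(F) → C:1 H:1 F:1
  CH(OH) → C:1 H:2 O:1
  CH(Cl) → C:1 H:1 Cl:1
  CH2SH → C:1 H:3 S:1
Element totals:
  C: 8
  H: 16
  Cl: 1
  F: 1
  O: 2
  S: 1

C8H16ClFO2S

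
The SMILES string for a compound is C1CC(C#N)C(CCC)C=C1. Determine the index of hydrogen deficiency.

Atom tally by fragment:
  cyclohexene ring core → C:6 H:10
  (− 2 ring H displaced by substituents)
  + CN → C:1 N:1
  + CH2CH2CH3 → C:3 H:7
Element totals:
  C: 10
  H: 15
  N: 1
Molecular formula: C10H15N.
DoU = (2C + 2 + N − H − X) / 2 = (2·10 + 2 + 1 − 15 − 0) / 2 = 4.

4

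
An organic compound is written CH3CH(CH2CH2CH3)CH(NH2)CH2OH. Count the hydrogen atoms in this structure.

Atom tally by fragment:
  CH3 → C:1 H:3
  CH(CH2CH2CH3) → C:4 H:8
  CH(NH2) → C:1 H:3 N:1
  CH2OH → C:1 H:3 O:1
Element totals:
  C: 7
  H: 17
  N: 1
  O: 1

17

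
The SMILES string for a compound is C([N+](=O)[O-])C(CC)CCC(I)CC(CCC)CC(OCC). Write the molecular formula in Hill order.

C16H32INO3

Atom tally by fragment:
  O2NCH2 → C:1 H:2 N:1 O:2
  CH(C2H5) → C:3 H:6
  CH2 → C:1 H:2
  CH2 → C:1 H:2
  CH(I) → C:1 H:1 I:1
  CH2 → C:1 H:2
  CH(CH2CH2CH3) → C:4 H:8
  CH2 → C:1 H:2
  CH2OC2H5 → C:3 H:7 O:1
Element totals:
  C: 16
  H: 32
  I: 1
  N: 1
  O: 3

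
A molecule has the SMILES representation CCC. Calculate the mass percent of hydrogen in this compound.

18.29%

Atom tally by fragment:
  CH3 → C:1 H:3
  CH2 → C:1 H:2
  CH3 → C:1 H:3
Element totals:
  C: 3
  H: 8
Molecular formula: C3H8.
Molar mass = 44.097 g/mol.
Mass from H: 8 × 1.008 = 8.064 g/mol.
%H = 8.064 / 44.097 × 100 = 18.29%.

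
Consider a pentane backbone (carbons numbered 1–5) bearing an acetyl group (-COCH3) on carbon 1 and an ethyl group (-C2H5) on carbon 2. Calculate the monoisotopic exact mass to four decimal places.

142.1358

Atom tally by fragment:
  CH3COCH2 → C:3 H:5 O:1
  CH(C2H5) → C:3 H:6
  CH2 → C:1 H:2
  CH2 → C:1 H:2
  CH3 → C:1 H:3
Element totals:
  C: 9
  H: 18
  O: 1
Molecular formula: C9H18O.
  M = 9(12.0) + 18(1.007825) + 15.994915
    = 108.000000 + 18.140850 + 15.994915 = 142.135765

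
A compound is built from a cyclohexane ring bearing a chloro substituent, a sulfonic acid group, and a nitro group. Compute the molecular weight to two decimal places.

Atom tally by fragment:
  cyclohexane ring core → C:6 H:12
  (− 3 ring H displaced by substituents)
  + Cl → Cl:1
  + SO3H → S:1 O:3 H:1
  + NO2 → N:1 O:2
Element totals:
  C: 6
  H: 10
  Cl: 1
  N: 1
  O: 5
  S: 1
Molecular formula: C6H10ClNO5S.
  M = 6(12.011) + 10(1.008) + 35.45 + 14.007 + 5(15.999) + 32.06
    = 72.066 + 10.080 + 35.450 + 14.007 + 79.995 + 32.060 = 243.658

243.66 g/mol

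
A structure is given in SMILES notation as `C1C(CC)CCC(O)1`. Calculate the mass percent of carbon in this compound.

Atom tally by fragment:
  cyclopentane ring core → C:5 H:10
  (− 2 ring H displaced by substituents)
  + C2H5 → C:2 H:5
  + OH → O:1 H:1
Element totals:
  C: 7
  H: 14
  O: 1
Molecular formula: C7H14O.
Molar mass = 114.188 g/mol.
Mass from C: 7 × 12.011 = 84.077 g/mol.
%C = 84.077 / 114.188 × 100 = 73.63%.

73.63%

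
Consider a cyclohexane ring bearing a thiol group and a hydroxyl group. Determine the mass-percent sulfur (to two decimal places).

Atom tally by fragment:
  cyclohexane ring core → C:6 H:12
  (− 2 ring H displaced by substituents)
  + SH → S:1 H:1
  + OH → O:1 H:1
Element totals:
  C: 6
  H: 12
  O: 1
  S: 1
Molecular formula: C6H12OS.
Molar mass = 132.221 g/mol.
Mass from S: 1 × 32.06 = 32.060 g/mol.
%S = 32.060 / 132.221 × 100 = 24.25%.

24.25%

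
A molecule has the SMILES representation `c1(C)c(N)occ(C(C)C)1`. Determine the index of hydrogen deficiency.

3

Atom tally by fragment:
  furan ring core → C:4 H:4 O:1
  (− 3 ring H displaced by substituents)
  + CH3 → C:1 H:3
  + NH2 → N:1 H:2
  + CH(CH3)2 → C:3 H:7
Element totals:
  C: 8
  H: 13
  N: 1
  O: 1
Molecular formula: C8H13NO.
DoU = (2C + 2 + N − H − X) / 2 = (2·8 + 2 + 1 − 13 − 0) / 2 = 3.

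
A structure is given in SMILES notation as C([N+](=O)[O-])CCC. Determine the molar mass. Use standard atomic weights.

103.12 g/mol

Atom tally by fragment:
  O2NCH2 → C:1 H:2 N:1 O:2
  CH2 → C:1 H:2
  CH2 → C:1 H:2
  CH3 → C:1 H:3
Element totals:
  C: 4
  H: 9
  N: 1
  O: 2
Molecular formula: C4H9NO2.
  M = 4(12.011) + 9(1.008) + 14.007 + 2(15.999)
    = 48.044 + 9.072 + 14.007 + 31.998 = 103.121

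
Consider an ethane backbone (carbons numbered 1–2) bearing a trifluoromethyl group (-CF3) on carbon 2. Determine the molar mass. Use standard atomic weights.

98.07 g/mol

Atom tally by fragment:
  CH3 → C:1 H:3
  CH2CF3 → C:2 H:2 F:3
Element totals:
  C: 3
  H: 5
  F: 3
Molecular formula: C3H5F3.
  M = 3(12.011) + 5(1.008) + 3(18.998)
    = 36.033 + 5.040 + 56.994 = 98.067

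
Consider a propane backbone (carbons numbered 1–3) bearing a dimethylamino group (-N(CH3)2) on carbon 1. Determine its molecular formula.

C5H13N

Atom tally by fragment:
  (CH3)2NCH2 → C:3 H:8 N:1
  CH2 → C:1 H:2
  CH3 → C:1 H:3
Element totals:
  C: 5
  H: 13
  N: 1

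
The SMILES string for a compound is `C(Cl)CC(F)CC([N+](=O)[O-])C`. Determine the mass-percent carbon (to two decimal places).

Atom tally by fragment:
  ClCH2 → C:1 H:2 Cl:1
  CH2 → C:1 H:2
  CH(F) → C:1 H:1 F:1
  CH2 → C:1 H:2
  CH(NO2) → C:1 H:1 N:1 O:2
  CH3 → C:1 H:3
Element totals:
  C: 6
  H: 11
  Cl: 1
  F: 1
  N: 1
  O: 2
Molecular formula: C6H11ClFNO2.
Molar mass = 183.607 g/mol.
Mass from C: 6 × 12.011 = 72.066 g/mol.
%C = 72.066 / 183.607 × 100 = 39.25%.

39.25%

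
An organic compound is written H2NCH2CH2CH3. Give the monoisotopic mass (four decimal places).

59.0735

Element totals:
  C: 3
  H: 9
  N: 1
Molecular formula: C3H9N.
  M = 3(12.0) + 9(1.007825) + 14.003074
    = 36.000000 + 9.070425 + 14.003074 = 59.073499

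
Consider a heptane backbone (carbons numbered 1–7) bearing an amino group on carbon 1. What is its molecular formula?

C7H17N

Atom tally by fragment:
  H2NCH2 → C:1 H:4 N:1
  CH2 → C:1 H:2
  CH2 → C:1 H:2
  CH2 → C:1 H:2
  CH2 → C:1 H:2
  CH2 → C:1 H:2
  CH3 → C:1 H:3
Element totals:
  C: 7
  H: 17
  N: 1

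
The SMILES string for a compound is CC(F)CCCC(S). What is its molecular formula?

Atom tally by fragment:
  CH3 → C:1 H:3
  CH(F) → C:1 H:1 F:1
  CH2 → C:1 H:2
  CH2 → C:1 H:2
  CH2 → C:1 H:2
  CH2SH → C:1 H:3 S:1
Element totals:
  C: 6
  H: 13
  F: 1
  S: 1

C6H13FS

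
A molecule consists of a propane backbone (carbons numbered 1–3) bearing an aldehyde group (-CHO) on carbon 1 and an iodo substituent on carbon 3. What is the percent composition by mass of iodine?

64.09%

Atom tally by fragment:
  OHCCH2 → C:2 H:3 O:1
  CH2 → C:1 H:2
  CH2I → C:1 H:2 I:1
Element totals:
  C: 4
  H: 7
  I: 1
  O: 1
Molecular formula: C4H7IO.
Molar mass = 198.003 g/mol.
Mass from I: 1 × 126.904 = 126.904 g/mol.
%I = 126.904 / 198.003 × 100 = 64.09%.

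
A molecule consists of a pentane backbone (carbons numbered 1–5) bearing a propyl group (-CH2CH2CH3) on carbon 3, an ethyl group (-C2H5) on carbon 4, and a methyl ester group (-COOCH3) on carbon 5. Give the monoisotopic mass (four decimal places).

Atom tally by fragment:
  CH3 → C:1 H:3
  CH2 → C:1 H:2
  CH(CH2CH2CH3) → C:4 H:8
  CH(C2H5) → C:3 H:6
  CH2COOCH3 → C:3 H:5 O:2
Element totals:
  C: 12
  H: 24
  O: 2
Molecular formula: C12H24O2.
  M = 12(12.0) + 24(1.007825) + 2(15.994915)
    = 144.000000 + 24.187800 + 31.989830 = 200.177630

200.1776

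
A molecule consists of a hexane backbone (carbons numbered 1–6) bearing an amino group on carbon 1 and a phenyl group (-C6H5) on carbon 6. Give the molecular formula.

Atom tally by fragment:
  H2NCH2 → C:1 H:4 N:1
  CH2 → C:1 H:2
  CH2 → C:1 H:2
  CH2 → C:1 H:2
  CH2 → C:1 H:2
  CH2C6H5 → C:7 H:7
Element totals:
  C: 12
  H: 19
  N: 1

C12H19N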